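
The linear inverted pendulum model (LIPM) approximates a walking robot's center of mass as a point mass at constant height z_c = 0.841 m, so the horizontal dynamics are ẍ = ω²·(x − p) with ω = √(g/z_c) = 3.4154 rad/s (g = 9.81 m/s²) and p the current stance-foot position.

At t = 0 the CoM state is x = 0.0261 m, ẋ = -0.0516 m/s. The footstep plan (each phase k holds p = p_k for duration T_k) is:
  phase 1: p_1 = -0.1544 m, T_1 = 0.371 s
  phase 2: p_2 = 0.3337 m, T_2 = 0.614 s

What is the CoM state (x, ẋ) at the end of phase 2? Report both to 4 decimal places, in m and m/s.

phase 1: p=-0.1544, T=0.371, ωT=1.267113, cosh=1.916116, sinh=1.634473; start (x,ẋ)=(0.026100, -0.051600) → end (x,ẋ)=(0.166765, 0.908748)
phase 2: p=0.3337, T=0.614, ωT=2.097056, cosh=4.132489, sinh=4.009672; start (x,ẋ)=(0.166765, 0.908748) → end (x,ẋ)=(0.710712, 1.469280)

x = 0.7107, ẋ = 1.4693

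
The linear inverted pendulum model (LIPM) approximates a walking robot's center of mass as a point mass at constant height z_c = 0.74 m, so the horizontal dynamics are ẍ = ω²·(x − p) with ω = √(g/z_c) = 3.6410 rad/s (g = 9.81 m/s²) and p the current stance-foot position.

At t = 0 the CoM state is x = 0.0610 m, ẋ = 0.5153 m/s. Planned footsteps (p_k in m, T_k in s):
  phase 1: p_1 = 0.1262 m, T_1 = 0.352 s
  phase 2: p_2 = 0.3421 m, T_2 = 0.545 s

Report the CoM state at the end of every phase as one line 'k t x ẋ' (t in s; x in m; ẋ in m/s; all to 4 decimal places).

phase 1: p=0.1262, T=0.352, ωT=1.281632, cosh=1.940049, sinh=1.662465; start (x,ẋ)=(0.061000, 0.515300) → end (x,ẋ)=(0.234993, 0.605049)
phase 2: p=0.3421, T=0.545, ωT=1.984345, cosh=3.705876, sinh=3.568405; start (x,ẋ)=(0.234993, 0.605049) → end (x,ẋ)=(0.538159, 0.850638)

1 0.3520 0.2350 0.6050
2 0.8970 0.5382 0.8506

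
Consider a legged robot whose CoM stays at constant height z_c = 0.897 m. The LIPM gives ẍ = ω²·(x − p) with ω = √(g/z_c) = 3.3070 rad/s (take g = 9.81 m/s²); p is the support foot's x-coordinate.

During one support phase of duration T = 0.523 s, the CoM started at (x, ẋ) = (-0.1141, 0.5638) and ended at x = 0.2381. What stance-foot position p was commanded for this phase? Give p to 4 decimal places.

ωT = 3.3070·0.523 = 1.729561; cosh(ωT) = 2.907770, sinh(ωT) = 2.730408
x(T) = p + (x₀−p)·cosh(ωT) + (ẋ₀/ω)·sinh(ωT) ⇒ p·(1 − cosh) = x(T) − x₀·cosh − (ẋ₀/ω)·sinh
numerator   = 0.2381 − (-0.1141)·2.907770 − (0.5638/3.3070)·2.730408 = 0.104378
denominator = 1 − 2.907770 = -1.907770
p = 0.104378 / -1.907770 = -0.0547

p = -0.0547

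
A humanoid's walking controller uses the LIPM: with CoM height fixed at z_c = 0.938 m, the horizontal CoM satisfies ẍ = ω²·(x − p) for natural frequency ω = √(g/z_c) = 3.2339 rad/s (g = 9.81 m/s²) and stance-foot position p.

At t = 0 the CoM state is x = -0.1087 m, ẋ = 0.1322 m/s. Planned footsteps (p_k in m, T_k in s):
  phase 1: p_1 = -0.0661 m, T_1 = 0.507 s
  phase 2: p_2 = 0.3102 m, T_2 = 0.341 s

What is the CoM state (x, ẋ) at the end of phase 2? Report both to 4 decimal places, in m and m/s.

x = -0.3351, ẋ = -1.6655

phase 1: p=-0.0661, T=0.507, ωT=1.639587, cosh=2.673551, sinh=2.479491; start (x,ẋ)=(-0.108700, 0.132200) → end (x,ẋ)=(-0.078633, 0.011859)
phase 2: p=0.3102, T=0.341, ωT=1.102760, cosh=1.672211, sinh=1.340258; start (x,ẋ)=(-0.078633, 0.011859) → end (x,ẋ)=(-0.335096, -1.665473)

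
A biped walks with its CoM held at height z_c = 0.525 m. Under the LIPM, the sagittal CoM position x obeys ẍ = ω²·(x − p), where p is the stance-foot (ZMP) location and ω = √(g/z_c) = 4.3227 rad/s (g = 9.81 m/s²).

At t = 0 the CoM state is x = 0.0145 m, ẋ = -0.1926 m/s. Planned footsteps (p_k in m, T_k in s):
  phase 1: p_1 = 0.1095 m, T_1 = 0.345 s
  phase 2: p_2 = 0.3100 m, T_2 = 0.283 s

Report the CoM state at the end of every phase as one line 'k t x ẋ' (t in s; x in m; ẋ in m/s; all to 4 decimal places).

phase 1: p=0.1095, T=0.345, ωT=1.491332, cosh=2.334040, sinh=2.108967; start (x,ẋ)=(0.014500, -0.192600) → end (x,ẋ)=(-0.206200, -1.315597)
phase 2: p=0.3100, T=0.283, ωT=1.223324, cosh=1.846358, sinh=1.552108; start (x,ẋ)=(-0.206200, -1.315597) → end (x,ẋ)=(-1.115468, -5.892401)

1 0.3450 -0.2062 -1.3156
2 0.6280 -1.1155 -5.8924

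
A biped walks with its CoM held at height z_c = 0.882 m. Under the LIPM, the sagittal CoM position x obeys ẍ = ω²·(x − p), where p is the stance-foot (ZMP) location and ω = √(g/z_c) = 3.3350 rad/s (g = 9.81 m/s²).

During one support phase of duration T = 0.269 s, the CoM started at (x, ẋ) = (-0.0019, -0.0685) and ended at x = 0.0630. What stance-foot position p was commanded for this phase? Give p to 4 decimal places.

ωT = 3.3350·0.269 = 0.897115; cosh(ωT) = 1.430131, sinh(ωT) = 1.022387
x(T) = p + (x₀−p)·cosh(ωT) + (ẋ₀/ω)·sinh(ωT) ⇒ p·(1 − cosh) = x(T) − x₀·cosh − (ẋ₀/ω)·sinh
numerator   = 0.0630 − (-0.0019)·1.430131 − (-0.0685/3.3350)·1.022387 = 0.086717
denominator = 1 − 1.430131 = -0.430131
p = 0.086717 / -0.430131 = -0.2016

p = -0.2016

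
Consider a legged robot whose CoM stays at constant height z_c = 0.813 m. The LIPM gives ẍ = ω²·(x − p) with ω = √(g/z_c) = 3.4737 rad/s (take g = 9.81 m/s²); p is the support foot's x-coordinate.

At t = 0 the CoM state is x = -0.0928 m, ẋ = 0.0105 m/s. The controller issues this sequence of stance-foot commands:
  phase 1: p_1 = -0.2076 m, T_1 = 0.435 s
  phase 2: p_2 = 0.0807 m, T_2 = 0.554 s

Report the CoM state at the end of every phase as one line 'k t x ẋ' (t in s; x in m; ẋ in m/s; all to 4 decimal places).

1 0.4350 0.0717 0.8845
2 0.9890 0.9029 2.9896

phase 1: p=-0.2076, T=0.435, ωT=1.511059, cosh=2.376103, sinh=2.155427; start (x,ẋ)=(-0.092800, 0.010500) → end (x,ẋ)=(0.071692, 0.884492)
phase 2: p=0.0807, T=0.554, ωT=1.924430, cosh=3.498600, sinh=3.352641; start (x,ẋ)=(0.071692, 0.884492) → end (x,ẋ)=(0.902851, 2.989573)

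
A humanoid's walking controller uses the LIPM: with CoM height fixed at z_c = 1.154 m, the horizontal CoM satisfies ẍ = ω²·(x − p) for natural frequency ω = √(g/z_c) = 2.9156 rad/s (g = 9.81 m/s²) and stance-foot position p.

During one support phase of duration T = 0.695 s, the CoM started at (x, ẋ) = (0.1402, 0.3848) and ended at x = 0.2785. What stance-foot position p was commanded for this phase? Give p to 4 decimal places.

ωT = 2.9156·0.695 = 2.026342; cosh(ωT) = 3.859051, sinh(ωT) = 3.727234
x(T) = p + (x₀−p)·cosh(ωT) + (ẋ₀/ω)·sinh(ωT) ⇒ p·(1 − cosh) = x(T) − x₀·cosh − (ẋ₀/ω)·sinh
numerator   = 0.2785 − (0.1402)·3.859051 − (0.3848/2.9156)·3.727234 = -0.754458
denominator = 1 − 3.859051 = -2.859051
p = -0.754458 / -2.859051 = 0.2639

p = 0.2639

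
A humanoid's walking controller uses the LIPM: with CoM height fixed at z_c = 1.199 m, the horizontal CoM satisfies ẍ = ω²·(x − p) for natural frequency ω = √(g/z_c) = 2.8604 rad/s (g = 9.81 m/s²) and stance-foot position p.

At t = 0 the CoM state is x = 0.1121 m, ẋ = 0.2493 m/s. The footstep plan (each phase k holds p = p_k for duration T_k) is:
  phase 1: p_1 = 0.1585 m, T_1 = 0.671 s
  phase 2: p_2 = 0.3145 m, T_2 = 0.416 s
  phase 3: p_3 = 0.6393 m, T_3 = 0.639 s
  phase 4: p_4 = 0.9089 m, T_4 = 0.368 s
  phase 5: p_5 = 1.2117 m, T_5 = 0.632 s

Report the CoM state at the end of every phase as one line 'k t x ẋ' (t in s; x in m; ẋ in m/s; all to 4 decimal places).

phase 1: p=0.1585, T=0.671, ωT=1.919328, cosh=3.481542, sinh=3.334837; start (x,ẋ)=(0.112100, 0.249300) → end (x,ẋ)=(0.287606, 0.425340)
phase 2: p=0.3145, T=0.416, ωT=1.189926, cosh=1.795541, sinh=1.491298; start (x,ẋ)=(0.287606, 0.425340) → end (x,ẋ)=(0.487967, 0.648996)
phase 3: p=0.6393, T=0.639, ωT=1.827796, cosh=3.190464, sinh=3.029696; start (x,ẋ)=(0.487967, 0.648996) → end (x,ẋ)=(0.843884, 0.759120)
phase 4: p=0.9089, T=0.368, ωT=1.052627, cosh=1.607094, sinh=1.258075; start (x,ẋ)=(0.843884, 0.759120) → end (x,ẋ)=(1.138292, 0.986010)
phase 5: p=1.2117, T=0.632, ωT=1.807773, cosh=3.130436, sinh=2.966417; start (x,ẋ)=(1.138292, 0.986010) → end (x,ẋ)=(2.004457, 2.463767)

1 0.6710 0.2876 0.4253
2 1.0870 0.4880 0.6490
3 1.7260 0.8439 0.7591
4 2.0940 1.1383 0.9860
5 2.7260 2.0045 2.4638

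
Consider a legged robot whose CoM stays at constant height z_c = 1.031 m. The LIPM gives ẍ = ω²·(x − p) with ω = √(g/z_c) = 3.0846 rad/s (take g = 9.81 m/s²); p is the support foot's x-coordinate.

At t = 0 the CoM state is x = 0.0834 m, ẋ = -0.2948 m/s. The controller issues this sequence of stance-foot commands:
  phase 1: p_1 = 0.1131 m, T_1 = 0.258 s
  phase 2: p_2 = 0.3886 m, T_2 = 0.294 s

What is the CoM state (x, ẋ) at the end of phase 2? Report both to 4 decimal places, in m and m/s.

x = -0.3460, ẋ = -1.9597

phase 1: p=0.1131, T=0.258, ωT=0.795827, cosh=1.333740, sinh=0.882532; start (x,ẋ)=(0.083400, -0.294800) → end (x,ẋ)=(-0.010857, -0.474038)
phase 2: p=0.3886, T=0.294, ωT=0.906872, cosh=1.440175, sinh=1.036390; start (x,ẋ)=(-0.010857, -0.474038) → end (x,ẋ)=(-0.345959, -1.959701)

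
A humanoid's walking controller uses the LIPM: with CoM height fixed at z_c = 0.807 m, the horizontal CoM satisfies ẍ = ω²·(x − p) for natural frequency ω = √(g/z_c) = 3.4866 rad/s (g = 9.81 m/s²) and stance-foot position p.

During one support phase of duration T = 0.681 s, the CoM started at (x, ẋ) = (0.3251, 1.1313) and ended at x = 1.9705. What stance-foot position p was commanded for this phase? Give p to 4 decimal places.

ωT = 3.4866·0.681 = 2.374375; cosh(ωT) = 5.418682, sinh(ωT) = 5.325609
x(T) = p + (x₀−p)·cosh(ωT) + (ẋ₀/ω)·sinh(ωT) ⇒ p·(1 − cosh) = x(T) − x₀·cosh − (ẋ₀/ω)·sinh
numerator   = 1.9705 − (0.3251)·5.418682 − (1.1313/3.4866)·5.325609 = -1.519118
denominator = 1 − 5.418682 = -4.418682
p = -1.519118 / -4.418682 = 0.3438

p = 0.3438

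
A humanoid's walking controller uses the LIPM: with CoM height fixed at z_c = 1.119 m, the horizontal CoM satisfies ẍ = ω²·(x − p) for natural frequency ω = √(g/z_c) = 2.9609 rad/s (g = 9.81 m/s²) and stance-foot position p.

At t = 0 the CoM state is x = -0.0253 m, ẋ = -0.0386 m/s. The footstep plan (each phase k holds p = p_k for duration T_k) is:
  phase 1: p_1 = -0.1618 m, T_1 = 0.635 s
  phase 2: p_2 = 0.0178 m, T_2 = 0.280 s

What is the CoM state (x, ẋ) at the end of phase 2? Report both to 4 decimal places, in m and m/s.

x = 0.7049, ẋ = 2.2371

phase 1: p=-0.1618, T=0.635, ωT=1.880172, cosh=3.353596, sinh=3.201032; start (x,ẋ)=(-0.025300, -0.038600) → end (x,ẋ)=(0.254235, 1.164290)
phase 2: p=0.0178, T=0.280, ωT=0.829052, cosh=1.363804, sinh=0.927341; start (x,ẋ)=(0.254235, 1.164290) → end (x,ẋ)=(0.704902, 2.237059)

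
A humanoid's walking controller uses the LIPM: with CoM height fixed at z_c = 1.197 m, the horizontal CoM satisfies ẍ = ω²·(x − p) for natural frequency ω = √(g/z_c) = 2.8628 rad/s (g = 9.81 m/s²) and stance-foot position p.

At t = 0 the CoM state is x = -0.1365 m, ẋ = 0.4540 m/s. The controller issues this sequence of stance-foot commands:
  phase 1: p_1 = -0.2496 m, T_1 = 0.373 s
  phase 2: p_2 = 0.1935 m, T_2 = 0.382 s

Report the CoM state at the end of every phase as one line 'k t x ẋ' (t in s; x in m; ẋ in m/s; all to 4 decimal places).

phase 1: p=-0.2496, T=0.373, ωT=1.067824, cosh=1.626400, sinh=1.282644; start (x,ẋ)=(-0.136500, 0.454000) → end (x,ẋ)=(0.137755, 1.153683)
phase 2: p=0.1935, T=0.382, ωT=1.093590, cosh=1.659991, sinh=1.324979; start (x,ẋ)=(0.137755, 1.153683) → end (x,ẋ)=(0.634919, 1.703655)

1 0.3730 0.1378 1.1537
2 0.7550 0.6349 1.7037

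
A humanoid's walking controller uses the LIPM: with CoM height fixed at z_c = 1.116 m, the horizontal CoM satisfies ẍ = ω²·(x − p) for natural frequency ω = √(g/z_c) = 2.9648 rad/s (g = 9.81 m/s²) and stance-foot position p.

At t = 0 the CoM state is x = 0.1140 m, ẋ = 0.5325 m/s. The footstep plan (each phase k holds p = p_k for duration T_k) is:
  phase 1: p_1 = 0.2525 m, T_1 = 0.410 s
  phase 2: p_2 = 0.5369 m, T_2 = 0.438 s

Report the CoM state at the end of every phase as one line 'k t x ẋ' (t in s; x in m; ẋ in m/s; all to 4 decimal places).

1 0.4100 0.2746 0.3453
2 0.8480 0.2181 -0.6386

phase 1: p=0.2525, T=0.410, ωT=1.215568, cosh=1.834375, sinh=1.537834; start (x,ẋ)=(0.114000, 0.532500) → end (x,ẋ)=(0.274645, 0.345332)
phase 2: p=0.5369, T=0.438, ωT=1.298582, cosh=1.968509, sinh=1.695590; start (x,ẋ)=(0.274645, 0.345332) → end (x,ẋ)=(0.218147, -0.638587)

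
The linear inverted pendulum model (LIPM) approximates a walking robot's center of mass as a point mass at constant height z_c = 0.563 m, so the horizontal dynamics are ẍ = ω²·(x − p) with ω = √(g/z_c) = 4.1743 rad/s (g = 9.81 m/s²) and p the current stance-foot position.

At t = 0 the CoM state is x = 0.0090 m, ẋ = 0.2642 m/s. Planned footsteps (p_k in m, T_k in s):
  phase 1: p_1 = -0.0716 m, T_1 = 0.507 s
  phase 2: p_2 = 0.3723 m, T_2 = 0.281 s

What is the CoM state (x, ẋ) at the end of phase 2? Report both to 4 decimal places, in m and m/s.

phase 1: p=-0.0716, T=0.507, ωT=2.116370, cosh=4.210710, sinh=4.090241; start (x,ẋ)=(0.009000, 0.264200) → end (x,ẋ)=(0.526663, 2.488625)
phase 2: p=0.3723, T=0.281, ωT=1.172978, cosh=1.770523, sinh=1.461080; start (x,ẋ)=(0.526663, 2.488625) → end (x,ẋ)=(1.516667, 5.347627)

x = 1.5167, ẋ = 5.3476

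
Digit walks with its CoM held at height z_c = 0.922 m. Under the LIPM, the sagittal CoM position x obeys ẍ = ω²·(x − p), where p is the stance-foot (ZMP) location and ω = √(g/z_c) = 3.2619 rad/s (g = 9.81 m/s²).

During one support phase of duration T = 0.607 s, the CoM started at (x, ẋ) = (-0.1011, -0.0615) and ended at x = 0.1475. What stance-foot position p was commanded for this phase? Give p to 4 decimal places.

ωT = 3.2619·0.607 = 1.979973; cosh(ωT) = 3.690311, sinh(ωT) = 3.552238
x(T) = p + (x₀−p)·cosh(ωT) + (ẋ₀/ω)·sinh(ωT) ⇒ p·(1 − cosh) = x(T) − x₀·cosh − (ẋ₀/ω)·sinh
numerator   = 0.1475 − (-0.1011)·3.690311 − (-0.0615/3.2619)·3.552238 = 0.587565
denominator = 1 − 3.690311 = -2.690311
p = 0.587565 / -2.690311 = -0.2184

p = -0.2184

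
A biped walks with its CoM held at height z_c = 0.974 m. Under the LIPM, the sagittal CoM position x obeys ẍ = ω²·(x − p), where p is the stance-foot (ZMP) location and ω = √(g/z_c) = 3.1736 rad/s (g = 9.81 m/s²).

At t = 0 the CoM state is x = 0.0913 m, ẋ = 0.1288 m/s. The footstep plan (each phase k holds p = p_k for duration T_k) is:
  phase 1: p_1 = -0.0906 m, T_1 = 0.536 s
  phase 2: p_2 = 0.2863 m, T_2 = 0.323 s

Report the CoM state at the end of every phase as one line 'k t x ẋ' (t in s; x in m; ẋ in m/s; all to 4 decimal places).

1 0.5360 0.5319 1.8936
2 0.8590 1.3971 3.9251

phase 1: p=-0.0906, T=0.536, ωT=1.701050, cosh=2.831094, sinh=2.648602; start (x,ẋ)=(0.091300, 0.128800) → end (x,ẋ)=(0.531869, 1.893624)
phase 2: p=0.2863, T=0.323, ωT=1.025073, cosh=1.573034, sinh=1.214264; start (x,ẋ)=(0.531869, 1.893624) → end (x,ẋ)=(1.397116, 3.925058)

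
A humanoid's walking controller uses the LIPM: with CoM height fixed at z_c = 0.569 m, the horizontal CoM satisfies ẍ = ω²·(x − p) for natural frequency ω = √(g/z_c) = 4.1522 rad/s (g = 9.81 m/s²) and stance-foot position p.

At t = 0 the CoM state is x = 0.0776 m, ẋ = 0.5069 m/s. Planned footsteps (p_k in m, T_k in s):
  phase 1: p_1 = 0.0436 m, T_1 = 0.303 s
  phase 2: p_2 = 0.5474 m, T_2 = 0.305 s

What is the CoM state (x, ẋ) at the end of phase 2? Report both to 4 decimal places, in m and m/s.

phase 1: p=0.0436, T=0.303, ωT=1.258117, cosh=1.901488, sinh=1.617300; start (x,ẋ)=(0.077600, 0.506900) → end (x,ẋ)=(0.305690, 1.192186)
phase 2: p=0.5474, T=0.305, ωT=1.266421, cosh=1.914985, sinh=1.633146; start (x,ẋ)=(0.305690, 1.192186) → end (x,ẋ)=(0.553441, 0.643949)

x = 0.5534, ẋ = 0.6439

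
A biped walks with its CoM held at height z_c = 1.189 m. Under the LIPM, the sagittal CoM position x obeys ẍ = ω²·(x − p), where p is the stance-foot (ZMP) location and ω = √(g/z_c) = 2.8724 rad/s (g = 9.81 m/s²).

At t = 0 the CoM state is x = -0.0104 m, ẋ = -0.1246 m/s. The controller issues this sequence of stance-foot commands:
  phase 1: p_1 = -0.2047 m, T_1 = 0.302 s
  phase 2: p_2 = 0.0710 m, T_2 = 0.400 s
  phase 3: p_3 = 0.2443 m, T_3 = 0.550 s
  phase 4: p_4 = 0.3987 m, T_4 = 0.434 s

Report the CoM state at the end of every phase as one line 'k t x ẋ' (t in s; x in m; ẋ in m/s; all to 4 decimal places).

1 0.3020 0.0249 0.3727
2 0.7020 0.1750 0.4590
3 1.2520 0.4404 0.6989
4 1.6860 0.8655 1.5072

phase 1: p=-0.2047, T=0.302, ωT=0.867465, cosh=1.400441, sinh=0.980426; start (x,ẋ)=(-0.010400, -0.124600) → end (x,ẋ)=(0.024876, 0.372688)
phase 2: p=0.0710, T=0.400, ωT=1.148960, cosh=1.735938, sinh=1.418972; start (x,ẋ)=(0.024876, 0.372688) → end (x,ẋ)=(0.175041, 0.458970)
phase 3: p=0.2443, T=0.550, ωT=1.579820, cosh=2.530047, sinh=2.324035; start (x,ẋ)=(0.175041, 0.458970) → end (x,ẋ)=(0.440421, 0.698875)
phase 4: p=0.3987, T=0.434, ωT=1.246622, cosh=1.883023, sinh=1.595548; start (x,ẋ)=(0.440421, 0.698875) → end (x,ẋ)=(0.865469, 1.507205)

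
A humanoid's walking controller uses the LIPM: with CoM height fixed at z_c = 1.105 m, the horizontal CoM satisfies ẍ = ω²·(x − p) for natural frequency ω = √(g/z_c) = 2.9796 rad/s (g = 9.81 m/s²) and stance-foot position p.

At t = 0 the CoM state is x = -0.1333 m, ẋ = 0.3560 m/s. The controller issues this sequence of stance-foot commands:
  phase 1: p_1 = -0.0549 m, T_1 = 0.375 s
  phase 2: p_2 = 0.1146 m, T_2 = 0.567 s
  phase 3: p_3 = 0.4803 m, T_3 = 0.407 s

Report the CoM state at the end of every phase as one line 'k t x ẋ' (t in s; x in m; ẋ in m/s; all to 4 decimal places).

phase 1: p=-0.0549, T=0.375, ωT=1.117350, cosh=1.691944, sinh=1.364799; start (x,ẋ)=(-0.133300, 0.356000) → end (x,ẋ)=(-0.024483, 0.283514)
phase 2: p=0.1146, T=0.567, ωT=1.689433, cosh=2.800517, sinh=2.615893; start (x,ẋ)=(-0.024483, 0.283514) → end (x,ẋ)=(-0.025999, -0.290074)
phase 3: p=0.4803, T=0.407, ωT=1.212697, cosh=1.829968, sinh=1.532574; start (x,ẋ)=(-0.025999, -0.290074) → end (x,ẋ)=(-0.595411, -2.842817)

1 0.3750 -0.0245 0.2835
2 0.9420 -0.0260 -0.2901
3 1.3490 -0.5954 -2.8428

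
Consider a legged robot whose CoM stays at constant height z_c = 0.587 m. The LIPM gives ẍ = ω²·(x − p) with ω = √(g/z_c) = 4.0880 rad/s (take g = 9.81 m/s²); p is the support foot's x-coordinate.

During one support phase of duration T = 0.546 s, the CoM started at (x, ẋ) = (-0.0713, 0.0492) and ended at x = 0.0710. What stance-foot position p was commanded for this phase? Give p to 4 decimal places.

p = -0.0947

ωT = 4.0880·0.546 = 2.232048; cosh(ωT) = 4.713120, sinh(ωT) = 4.605812
x(T) = p + (x₀−p)·cosh(ωT) + (ẋ₀/ω)·sinh(ωT) ⇒ p·(1 − cosh) = x(T) − x₀·cosh − (ẋ₀/ω)·sinh
numerator   = 0.0710 − (-0.0713)·4.713120 − (0.0492/4.0880)·4.605812 = 0.351613
denominator = 1 − 4.713120 = -3.713120
p = 0.351613 / -3.713120 = -0.0947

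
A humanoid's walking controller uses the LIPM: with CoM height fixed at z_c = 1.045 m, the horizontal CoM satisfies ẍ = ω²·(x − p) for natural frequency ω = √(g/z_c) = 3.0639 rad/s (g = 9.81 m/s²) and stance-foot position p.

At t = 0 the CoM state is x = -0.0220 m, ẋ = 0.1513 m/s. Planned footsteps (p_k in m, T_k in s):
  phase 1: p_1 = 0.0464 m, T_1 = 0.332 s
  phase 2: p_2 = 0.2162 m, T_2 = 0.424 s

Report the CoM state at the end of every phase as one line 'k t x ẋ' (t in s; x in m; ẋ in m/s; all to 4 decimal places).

1 0.3320 -0.0012 -0.0153
2 0.7560 -0.2204 -1.1602

phase 1: p=0.0464, T=0.332, ωT=1.017215, cosh=1.563541, sinh=1.201940; start (x,ẋ)=(-0.022000, 0.151300) → end (x,ẋ)=(-0.001193, -0.015328)
phase 2: p=0.2162, T=0.424, ωT=1.299094, cosh=1.969376, sinh=1.696597; start (x,ẋ)=(-0.001193, -0.015328) → end (x,ẋ)=(-0.220415, -1.160237)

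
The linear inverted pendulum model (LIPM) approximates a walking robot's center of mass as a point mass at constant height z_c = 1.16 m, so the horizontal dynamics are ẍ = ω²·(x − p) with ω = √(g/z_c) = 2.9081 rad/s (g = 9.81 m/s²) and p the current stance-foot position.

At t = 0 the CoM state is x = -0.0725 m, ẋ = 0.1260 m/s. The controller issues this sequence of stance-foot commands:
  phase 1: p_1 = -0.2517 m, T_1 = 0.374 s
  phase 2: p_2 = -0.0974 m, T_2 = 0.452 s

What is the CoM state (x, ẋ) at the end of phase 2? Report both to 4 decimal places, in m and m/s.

phase 1: p=-0.2517, T=0.374, ωT=1.087629, cosh=1.652123, sinh=1.315109; start (x,ẋ)=(-0.072500, 0.126000) → end (x,ẋ)=(0.101340, 0.893512)
phase 2: p=-0.0974, T=0.452, ωT=1.314461, cosh=1.995682, sinh=1.727063; start (x,ẋ)=(0.101340, 0.893512) → end (x,ẋ)=(0.829862, 2.781334)

x = 0.8299, ẋ = 2.7813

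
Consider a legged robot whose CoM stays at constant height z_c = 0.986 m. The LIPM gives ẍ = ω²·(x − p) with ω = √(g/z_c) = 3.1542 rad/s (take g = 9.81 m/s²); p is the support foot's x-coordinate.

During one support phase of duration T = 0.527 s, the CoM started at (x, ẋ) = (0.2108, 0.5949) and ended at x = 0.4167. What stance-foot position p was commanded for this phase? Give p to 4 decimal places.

ωT = 3.1542·0.527 = 1.662263; cosh(ωT) = 2.730469, sinh(ωT) = 2.540760
x(T) = p + (x₀−p)·cosh(ωT) + (ẋ₀/ω)·sinh(ωT) ⇒ p·(1 − cosh) = x(T) − x₀·cosh − (ẋ₀/ω)·sinh
numerator   = 0.4167 − (0.2108)·2.730469 − (0.5949/3.1542)·2.540760 = -0.638084
denominator = 1 − 2.730469 = -1.730469
p = -0.638084 / -1.730469 = 0.3687

p = 0.3687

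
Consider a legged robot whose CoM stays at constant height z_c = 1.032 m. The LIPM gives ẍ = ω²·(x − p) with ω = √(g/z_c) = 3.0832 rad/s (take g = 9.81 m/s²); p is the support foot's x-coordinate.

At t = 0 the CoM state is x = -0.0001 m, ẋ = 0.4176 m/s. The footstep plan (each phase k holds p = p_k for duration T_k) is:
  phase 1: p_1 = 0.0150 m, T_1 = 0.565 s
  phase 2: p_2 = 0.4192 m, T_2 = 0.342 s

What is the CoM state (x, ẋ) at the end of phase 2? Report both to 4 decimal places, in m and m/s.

phase 1: p=0.0150, T=0.565, ωT=1.742008, cosh=2.941982, sinh=2.766813; start (x,ẋ)=(-0.000100, 0.417600) → end (x,ẋ)=(0.345324, 1.099759)
phase 2: p=0.4192, T=0.342, ωT=1.054454, cosh=1.609396, sinh=1.261013; start (x,ẋ)=(0.345324, 1.099759) → end (x,ẋ)=(0.750099, 1.482719)

x = 0.7501, ẋ = 1.4827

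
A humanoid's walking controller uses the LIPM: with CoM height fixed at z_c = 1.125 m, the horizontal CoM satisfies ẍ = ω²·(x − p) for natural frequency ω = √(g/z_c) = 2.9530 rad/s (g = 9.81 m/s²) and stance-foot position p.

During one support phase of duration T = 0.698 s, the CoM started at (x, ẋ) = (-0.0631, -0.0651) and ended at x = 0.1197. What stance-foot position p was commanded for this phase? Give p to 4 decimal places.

ωT = 2.9530·0.698 = 2.061194; cosh(ωT) = 3.991323, sinh(ωT) = 3.864021
x(T) = p + (x₀−p)·cosh(ωT) + (ẋ₀/ω)·sinh(ωT) ⇒ p·(1 − cosh) = x(T) − x₀·cosh − (ẋ₀/ω)·sinh
numerator   = 0.1197 − (-0.0631)·3.991323 − (-0.0651/2.9530)·3.864021 = 0.456736
denominator = 1 − 3.991323 = -2.991323
p = 0.456736 / -2.991323 = -0.1527

p = -0.1527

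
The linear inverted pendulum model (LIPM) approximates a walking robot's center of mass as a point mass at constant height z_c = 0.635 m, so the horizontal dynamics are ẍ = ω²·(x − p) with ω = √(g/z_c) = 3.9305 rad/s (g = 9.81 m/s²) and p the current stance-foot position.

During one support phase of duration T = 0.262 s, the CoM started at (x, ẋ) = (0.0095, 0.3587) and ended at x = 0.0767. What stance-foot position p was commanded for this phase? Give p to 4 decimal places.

p = 0.0860

ωT = 3.9305·0.262 = 1.029791; cosh(ωT) = 1.578781, sinh(ωT) = 1.221699
x(T) = p + (x₀−p)·cosh(ωT) + (ẋ₀/ω)·sinh(ωT) ⇒ p·(1 − cosh) = x(T) − x₀·cosh − (ẋ₀/ω)·sinh
numerator   = 0.0767 − (0.0095)·1.578781 − (0.3587/3.9305)·1.221699 = -0.049792
denominator = 1 − 1.578781 = -0.578781
p = -0.049792 / -0.578781 = 0.0860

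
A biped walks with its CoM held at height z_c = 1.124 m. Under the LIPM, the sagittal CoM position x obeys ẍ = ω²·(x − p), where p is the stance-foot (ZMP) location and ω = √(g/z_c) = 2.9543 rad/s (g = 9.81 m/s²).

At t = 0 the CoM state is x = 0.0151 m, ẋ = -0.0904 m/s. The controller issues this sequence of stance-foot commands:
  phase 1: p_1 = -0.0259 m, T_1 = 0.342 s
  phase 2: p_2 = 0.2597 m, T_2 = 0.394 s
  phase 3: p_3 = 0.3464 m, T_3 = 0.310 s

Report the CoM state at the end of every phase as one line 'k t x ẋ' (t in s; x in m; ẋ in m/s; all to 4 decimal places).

phase 1: p=-0.0259, T=0.342, ωT=1.010371, cosh=1.555351, sinh=1.191267; start (x,ẋ)=(0.015100, -0.090400) → end (x,ẋ)=(0.001417, 0.003690)
phase 2: p=0.2597, T=0.394, ωT=1.163994, cosh=1.757468, sinh=1.445232; start (x,ẋ)=(0.001417, 0.003690) → end (x,ẋ)=(-0.192419, -1.096291)
phase 3: p=0.3464, T=0.310, ωT=0.915833, cosh=1.449520, sinh=1.049336; start (x,ẋ)=(-0.192419, -1.096291) → end (x,ẋ)=(-0.824019, -3.259463)

1 0.3420 0.0014 0.0037
2 0.7360 -0.1924 -1.0963
3 1.0460 -0.8240 -3.2595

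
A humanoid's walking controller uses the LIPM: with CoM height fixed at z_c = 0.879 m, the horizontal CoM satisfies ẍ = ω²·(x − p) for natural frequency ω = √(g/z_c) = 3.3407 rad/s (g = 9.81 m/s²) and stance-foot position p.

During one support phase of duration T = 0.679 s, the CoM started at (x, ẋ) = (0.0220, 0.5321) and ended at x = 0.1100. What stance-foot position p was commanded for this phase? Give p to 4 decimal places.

p = 0.1954

ωT = 3.3407·0.679 = 2.268335; cosh(ωT) = 4.883393, sinh(ωT) = 4.779908
x(T) = p + (x₀−p)·cosh(ωT) + (ẋ₀/ω)·sinh(ωT) ⇒ p·(1 − cosh) = x(T) − x₀·cosh − (ẋ₀/ω)·sinh
numerator   = 0.1100 − (0.0220)·4.883393 − (0.5321/3.3407)·4.779908 = -0.758769
denominator = 1 − 4.883393 = -3.883393
p = -0.758769 / -3.883393 = 0.1954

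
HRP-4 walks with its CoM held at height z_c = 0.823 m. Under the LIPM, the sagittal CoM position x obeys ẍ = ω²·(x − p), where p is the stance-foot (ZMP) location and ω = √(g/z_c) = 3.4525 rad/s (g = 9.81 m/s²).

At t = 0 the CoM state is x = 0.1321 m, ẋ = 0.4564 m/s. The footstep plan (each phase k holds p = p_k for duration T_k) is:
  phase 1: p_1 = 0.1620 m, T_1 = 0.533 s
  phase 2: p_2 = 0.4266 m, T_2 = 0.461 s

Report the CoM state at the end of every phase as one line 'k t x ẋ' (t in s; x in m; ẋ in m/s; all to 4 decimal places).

1 0.5330 0.4712 1.1565
2 0.9940 1.3293 3.3207

phase 1: p=0.1620, T=0.533, ωT=1.840183, cosh=3.228238, sinh=3.069450; start (x,ẋ)=(0.132100, 0.456400) → end (x,ẋ)=(0.471239, 1.156509)
phase 2: p=0.4266, T=0.461, ωT=1.591603, cosh=2.557606, sinh=2.354007; start (x,ẋ)=(0.471239, 1.156509) → end (x,ẋ)=(1.329307, 3.320683)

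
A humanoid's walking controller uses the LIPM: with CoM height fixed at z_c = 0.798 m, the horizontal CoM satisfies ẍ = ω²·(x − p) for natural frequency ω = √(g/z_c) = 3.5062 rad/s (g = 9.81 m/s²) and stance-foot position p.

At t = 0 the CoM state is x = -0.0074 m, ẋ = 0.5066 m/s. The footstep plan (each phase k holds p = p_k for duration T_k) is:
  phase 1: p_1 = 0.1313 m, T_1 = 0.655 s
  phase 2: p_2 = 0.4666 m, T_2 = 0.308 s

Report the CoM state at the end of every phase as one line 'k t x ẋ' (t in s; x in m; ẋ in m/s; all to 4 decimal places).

phase 1: p=0.1313, T=0.655, ωT=2.296561, cosh=5.020272, sinh=4.919668; start (x,ẋ)=(-0.007400, 0.506600) → end (x,ẋ)=(0.145816, 0.150786)
phase 2: p=0.4666, T=0.308, ωT=1.079910, cosh=1.642020, sinh=1.302394; start (x,ẋ)=(0.145816, 0.150786) → end (x,ẋ)=(-0.004124, -1.217251)

1 0.6550 0.1458 0.1508
2 0.9630 -0.0041 -1.2173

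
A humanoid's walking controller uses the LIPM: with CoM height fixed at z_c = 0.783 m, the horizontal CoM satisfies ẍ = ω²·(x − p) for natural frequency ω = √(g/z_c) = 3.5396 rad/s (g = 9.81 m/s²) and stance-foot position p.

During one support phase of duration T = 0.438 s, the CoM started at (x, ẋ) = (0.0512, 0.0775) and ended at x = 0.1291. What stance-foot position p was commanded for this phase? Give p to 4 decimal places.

p = 0.0316

ωT = 3.5396·0.438 = 1.550345; cosh(ωT) = 2.462635, sinh(ωT) = 2.250460
x(T) = p + (x₀−p)·cosh(ωT) + (ẋ₀/ω)·sinh(ωT) ⇒ p·(1 − cosh) = x(T) − x₀·cosh − (ẋ₀/ω)·sinh
numerator   = 0.1291 − (0.0512)·2.462635 − (0.0775/3.5396)·2.250460 = -0.046261
denominator = 1 − 2.462635 = -1.462635
p = -0.046261 / -1.462635 = 0.0316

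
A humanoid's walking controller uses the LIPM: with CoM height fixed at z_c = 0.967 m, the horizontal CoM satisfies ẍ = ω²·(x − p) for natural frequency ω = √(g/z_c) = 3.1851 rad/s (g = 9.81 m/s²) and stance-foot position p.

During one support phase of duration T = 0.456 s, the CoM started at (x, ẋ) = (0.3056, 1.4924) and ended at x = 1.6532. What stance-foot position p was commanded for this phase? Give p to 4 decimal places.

ωT = 3.1851·0.456 = 1.452406; cosh(ωT) = 2.253694, sinh(ωT) = 2.019688
x(T) = p + (x₀−p)·cosh(ωT) + (ẋ₀/ω)·sinh(ωT) ⇒ p·(1 − cosh) = x(T) − x₀·cosh − (ẋ₀/ω)·sinh
numerator   = 1.6532 − (0.3056)·2.253694 − (1.4924/3.1851)·2.019688 = 0.018133
denominator = 1 − 2.253694 = -1.253694
p = 0.018133 / -1.253694 = -0.0145

p = -0.0145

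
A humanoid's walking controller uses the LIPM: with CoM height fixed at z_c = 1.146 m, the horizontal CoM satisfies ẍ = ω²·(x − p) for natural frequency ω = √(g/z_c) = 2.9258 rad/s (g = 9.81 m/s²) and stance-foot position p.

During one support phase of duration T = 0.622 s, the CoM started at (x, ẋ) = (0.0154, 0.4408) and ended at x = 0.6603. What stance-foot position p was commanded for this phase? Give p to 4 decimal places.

p = -0.0733

ωT = 2.9258·0.622 = 1.819848; cosh(ωT) = 3.166484, sinh(ωT) = 3.004434
x(T) = p + (x₀−p)·cosh(ωT) + (ẋ₀/ω)·sinh(ωT) ⇒ p·(1 − cosh) = x(T) − x₀·cosh − (ẋ₀/ω)·sinh
numerator   = 0.6603 − (0.0154)·3.166484 − (0.4408/2.9258)·3.004434 = 0.158889
denominator = 1 − 3.166484 = -2.166484
p = 0.158889 / -2.166484 = -0.0733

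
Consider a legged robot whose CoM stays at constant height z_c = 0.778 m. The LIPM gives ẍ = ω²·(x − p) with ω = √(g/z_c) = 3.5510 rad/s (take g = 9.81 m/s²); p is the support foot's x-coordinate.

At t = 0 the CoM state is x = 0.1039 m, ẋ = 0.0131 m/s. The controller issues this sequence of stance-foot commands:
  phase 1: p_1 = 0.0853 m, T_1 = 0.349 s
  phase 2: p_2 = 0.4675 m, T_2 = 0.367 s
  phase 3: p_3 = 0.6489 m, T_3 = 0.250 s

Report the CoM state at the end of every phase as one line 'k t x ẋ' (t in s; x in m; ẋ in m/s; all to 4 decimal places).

phase 1: p=0.0853, T=0.349, ωT=1.239299, cosh=1.871390, sinh=1.581802; start (x,ẋ)=(0.103900, 0.013100) → end (x,ẋ)=(0.125943, 0.128991)
phase 2: p=0.4675, T=0.367, ωT=1.303217, cosh=1.976388, sinh=1.704732; start (x,ẋ)=(0.125943, 0.128991) → end (x,ẋ)=(-0.145624, -1.812678)
phase 3: p=0.6489, T=0.250, ωT=0.887750, cosh=1.420619, sinh=1.009038; start (x,ẋ)=(-0.145624, -1.812678) → end (x,ẋ)=(-0.994899, -5.421978)

1 0.3490 0.1259 0.1290
2 0.7160 -0.1456 -1.8127
3 0.9660 -0.9949 -5.4220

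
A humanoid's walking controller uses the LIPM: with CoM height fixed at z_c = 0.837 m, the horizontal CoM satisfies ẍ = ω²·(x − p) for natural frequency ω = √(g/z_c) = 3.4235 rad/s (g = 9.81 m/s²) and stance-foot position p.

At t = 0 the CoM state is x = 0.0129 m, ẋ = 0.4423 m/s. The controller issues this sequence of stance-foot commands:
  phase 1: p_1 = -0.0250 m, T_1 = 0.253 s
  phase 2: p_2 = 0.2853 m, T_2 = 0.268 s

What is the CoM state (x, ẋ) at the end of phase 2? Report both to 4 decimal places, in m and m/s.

x = 0.3245, ẋ = 0.6113

phase 1: p=-0.0250, T=0.253, ωT=0.866146, cosh=1.399149, sinh=0.978579; start (x,ẋ)=(0.012900, 0.442300) → end (x,ẋ)=(0.154456, 0.745815)
phase 2: p=0.2853, T=0.268, ωT=0.917498, cosh=1.451269, sinh=1.051751; start (x,ẋ)=(0.154456, 0.745815) → end (x,ẋ)=(0.324535, 0.611250)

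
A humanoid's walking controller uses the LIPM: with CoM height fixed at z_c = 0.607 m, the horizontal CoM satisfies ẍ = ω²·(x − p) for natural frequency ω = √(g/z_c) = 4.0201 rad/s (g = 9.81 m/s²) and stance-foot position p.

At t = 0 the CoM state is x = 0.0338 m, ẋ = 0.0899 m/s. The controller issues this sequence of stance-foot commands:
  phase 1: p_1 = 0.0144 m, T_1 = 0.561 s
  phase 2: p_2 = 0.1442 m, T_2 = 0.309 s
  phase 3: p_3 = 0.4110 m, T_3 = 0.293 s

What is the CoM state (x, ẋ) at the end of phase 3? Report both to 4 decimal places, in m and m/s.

phase 1: p=0.0144, T=0.561, ωT=2.255276, cosh=4.821385, sinh=4.716541; start (x,ẋ)=(0.033800, 0.089900) → end (x,ẋ)=(0.213409, 0.801285)
phase 2: p=0.1442, T=0.309, ωT=1.242211, cosh=1.876004, sinh=1.587258; start (x,ẋ)=(0.213409, 0.801285) → end (x,ẋ)=(0.590409, 1.944833)
phase 3: p=0.4110, T=0.293, ωT=1.177889, cosh=1.777720, sinh=1.469792; start (x,ẋ)=(0.590409, 1.944833) → end (x,ẋ)=(1.440990, 4.517442)

x = 1.4410, ẋ = 4.5174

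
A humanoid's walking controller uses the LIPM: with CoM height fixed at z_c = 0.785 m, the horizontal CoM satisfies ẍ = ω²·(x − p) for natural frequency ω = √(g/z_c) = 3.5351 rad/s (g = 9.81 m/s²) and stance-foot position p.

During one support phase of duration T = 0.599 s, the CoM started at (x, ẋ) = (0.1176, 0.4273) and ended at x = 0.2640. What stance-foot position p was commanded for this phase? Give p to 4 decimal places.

ωT = 3.5351·0.599 = 2.117525; cosh(ωT) = 4.215436, sinh(ωT) = 4.095107
x(T) = p + (x₀−p)·cosh(ωT) + (ẋ₀/ω)·sinh(ωT) ⇒ p·(1 − cosh) = x(T) − x₀·cosh − (ẋ₀/ω)·sinh
numerator   = 0.2640 − (0.1176)·4.215436 − (0.4273/3.5351)·4.095107 = -0.726725
denominator = 1 − 4.215436 = -3.215436
p = -0.726725 / -3.215436 = 0.2260

p = 0.2260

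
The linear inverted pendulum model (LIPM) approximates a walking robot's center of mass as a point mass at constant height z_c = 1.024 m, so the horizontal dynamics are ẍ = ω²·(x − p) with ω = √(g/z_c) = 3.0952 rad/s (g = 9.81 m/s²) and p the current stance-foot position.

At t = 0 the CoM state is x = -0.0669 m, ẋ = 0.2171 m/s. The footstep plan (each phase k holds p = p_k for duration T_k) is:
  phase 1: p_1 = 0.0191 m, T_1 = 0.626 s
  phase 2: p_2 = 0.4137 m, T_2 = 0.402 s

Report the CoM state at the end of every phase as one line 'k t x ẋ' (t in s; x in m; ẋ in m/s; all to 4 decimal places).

phase 1: p=0.0191, T=0.626, ωT=1.937595, cosh=3.543043, sinh=3.398993; start (x,ẋ)=(-0.066900, 0.217100) → end (x,ẋ)=(-0.047193, -0.135574)
phase 2: p=0.4137, T=0.402, ωT=1.244270, cosh=1.879276, sinh=1.591125; start (x,ẋ)=(-0.047193, -0.135574) → end (x,ẋ)=(-0.522139, -2.524612)

1 0.6260 -0.0472 -0.1356
2 1.0280 -0.5221 -2.5246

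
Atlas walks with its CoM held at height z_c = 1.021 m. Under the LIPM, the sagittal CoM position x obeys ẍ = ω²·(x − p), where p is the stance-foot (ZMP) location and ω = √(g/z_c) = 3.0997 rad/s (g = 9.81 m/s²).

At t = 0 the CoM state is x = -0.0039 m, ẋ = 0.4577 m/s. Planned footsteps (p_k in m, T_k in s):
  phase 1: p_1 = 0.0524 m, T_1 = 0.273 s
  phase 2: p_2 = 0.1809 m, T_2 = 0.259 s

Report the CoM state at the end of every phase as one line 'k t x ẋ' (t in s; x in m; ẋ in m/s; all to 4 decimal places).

1 0.2730 0.1151 0.4656
2 0.5320 0.2267 0.4421

phase 1: p=0.0524, T=0.273, ωT=0.846218, cosh=1.379925, sinh=0.950890; start (x,ẋ)=(-0.003900, 0.457700) → end (x,ẋ)=(0.115118, 0.465649)
phase 2: p=0.1809, T=0.259, ωT=0.802822, cosh=1.339947, sinh=0.891884; start (x,ẋ)=(0.115118, 0.465649) → end (x,ẋ)=(0.226738, 0.442086)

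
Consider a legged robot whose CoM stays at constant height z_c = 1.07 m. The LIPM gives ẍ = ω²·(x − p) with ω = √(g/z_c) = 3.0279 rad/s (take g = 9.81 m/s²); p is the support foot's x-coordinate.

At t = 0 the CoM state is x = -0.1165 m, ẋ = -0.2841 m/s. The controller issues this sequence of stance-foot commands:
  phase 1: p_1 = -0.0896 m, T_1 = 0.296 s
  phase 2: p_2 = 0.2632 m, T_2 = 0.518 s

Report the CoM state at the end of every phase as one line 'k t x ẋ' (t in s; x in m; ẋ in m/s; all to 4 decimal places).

1 0.2960 -0.2239 -0.4892
2 0.8140 -1.3272 -4.6101

phase 1: p=-0.0896, T=0.296, ωT=0.896258, cosh=1.429256, sinh=1.021162; start (x,ẋ)=(-0.116500, -0.284100) → end (x,ẋ)=(-0.223860, -0.489226)
phase 2: p=0.2632, T=0.518, ωT=1.568452, cosh=2.503791, sinh=2.295423; start (x,ẋ)=(-0.223860, -0.489226) → end (x,ẋ)=(-1.327174, -4.610138)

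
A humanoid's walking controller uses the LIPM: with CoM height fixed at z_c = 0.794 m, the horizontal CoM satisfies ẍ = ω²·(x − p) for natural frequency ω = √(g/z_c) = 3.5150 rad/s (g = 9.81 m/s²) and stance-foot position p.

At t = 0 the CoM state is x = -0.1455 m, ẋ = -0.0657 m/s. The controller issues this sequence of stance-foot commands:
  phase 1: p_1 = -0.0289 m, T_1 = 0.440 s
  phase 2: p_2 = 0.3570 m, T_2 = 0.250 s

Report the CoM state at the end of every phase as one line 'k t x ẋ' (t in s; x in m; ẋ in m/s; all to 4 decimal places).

1 0.4400 -0.3570 -1.0798
2 0.6900 -0.9569 -4.0245

phase 1: p=-0.0289, T=0.440, ωT=1.546600, cosh=2.454225, sinh=2.241254; start (x,ẋ)=(-0.145500, -0.065700) → end (x,ẋ)=(-0.356955, -1.079818)
phase 2: p=0.3570, T=0.250, ωT=0.878750, cosh=1.411595, sinh=0.996293; start (x,ẋ)=(-0.356955, -1.079818) → end (x,ẋ)=(-0.956879, -4.024514)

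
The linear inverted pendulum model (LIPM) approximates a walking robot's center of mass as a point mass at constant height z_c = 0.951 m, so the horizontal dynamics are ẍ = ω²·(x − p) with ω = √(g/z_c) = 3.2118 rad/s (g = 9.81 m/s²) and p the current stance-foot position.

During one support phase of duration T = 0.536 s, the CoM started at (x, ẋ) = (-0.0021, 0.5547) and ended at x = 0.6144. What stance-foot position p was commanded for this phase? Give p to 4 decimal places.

ωT = 3.2118·0.536 = 1.721525; cosh(ωT) = 2.885922, sinh(ωT) = 2.707128
x(T) = p + (x₀−p)·cosh(ωT) + (ẋ₀/ω)·sinh(ωT) ⇒ p·(1 − cosh) = x(T) − x₀·cosh − (ẋ₀/ω)·sinh
numerator   = 0.6144 − (-0.0021)·2.885922 − (0.5547/3.2118)·2.707128 = 0.152921
denominator = 1 − 2.885922 = -1.885922
p = 0.152921 / -1.885922 = -0.0811

p = -0.0811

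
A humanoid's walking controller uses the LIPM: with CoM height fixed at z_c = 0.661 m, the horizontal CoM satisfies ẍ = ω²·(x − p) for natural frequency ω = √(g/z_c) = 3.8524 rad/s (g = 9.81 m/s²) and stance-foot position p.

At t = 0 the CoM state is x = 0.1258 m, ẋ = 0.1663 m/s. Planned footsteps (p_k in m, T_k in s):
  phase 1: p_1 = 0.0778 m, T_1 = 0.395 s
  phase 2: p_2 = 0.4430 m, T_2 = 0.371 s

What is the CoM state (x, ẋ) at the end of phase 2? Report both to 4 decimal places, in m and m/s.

phase 1: p=0.0778, T=0.395, ωT=1.521698, cosh=2.399168, sinh=2.180827; start (x,ẋ)=(0.125800, 0.166300) → end (x,ẋ)=(0.287102, 0.802250)
phase 2: p=0.4430, T=0.371, ωT=1.429240, cosh=2.207509, sinh=1.968018; start (x,ẋ)=(0.287102, 0.802250) → end (x,ẋ)=(0.508687, 0.589017)

x = 0.5087, ẋ = 0.5890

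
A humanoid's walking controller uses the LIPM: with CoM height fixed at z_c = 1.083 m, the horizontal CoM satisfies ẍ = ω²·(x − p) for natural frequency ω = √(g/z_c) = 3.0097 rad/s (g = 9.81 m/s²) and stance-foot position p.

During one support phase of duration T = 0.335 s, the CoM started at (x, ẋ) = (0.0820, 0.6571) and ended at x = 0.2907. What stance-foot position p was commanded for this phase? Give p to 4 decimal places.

p = 0.1736

ωT = 3.0097·0.335 = 1.008250; cosh(ωT) = 1.552828, sinh(ωT) = 1.187971
x(T) = p + (x₀−p)·cosh(ωT) + (ẋ₀/ω)·sinh(ωT) ⇒ p·(1 − cosh) = x(T) − x₀·cosh − (ẋ₀/ω)·sinh
numerator   = 0.2907 − (0.0820)·1.552828 − (0.6571/3.0097)·1.187971 = -0.095999
denominator = 1 − 1.552828 = -0.552828
p = -0.095999 / -0.552828 = 0.1736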